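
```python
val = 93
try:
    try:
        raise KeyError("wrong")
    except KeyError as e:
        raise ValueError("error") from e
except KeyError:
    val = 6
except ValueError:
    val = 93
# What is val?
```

Step-by-step execution trace:
1. Inner try raises KeyError; inner `except KeyError as e` catches it.
2. `raise ValueError(...) from e` raises ValueError (KeyError is attached as __cause__, but only ValueError is active).
3. Outer `except KeyError` does not match ValueError; skipped.
4. Outer `except ValueError` matches → val = 93.
Result: 93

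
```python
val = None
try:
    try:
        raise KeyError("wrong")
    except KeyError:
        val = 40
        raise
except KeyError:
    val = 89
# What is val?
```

Step-by-step execution trace:
1. Inner try: `raise KeyError("wrong")` raises KeyError.
2. Inner `except KeyError` matches → val = 40.
3. bare `raise` re-raises the same KeyError.
4. Outer `except KeyError` matches → val = 89.
Result: 89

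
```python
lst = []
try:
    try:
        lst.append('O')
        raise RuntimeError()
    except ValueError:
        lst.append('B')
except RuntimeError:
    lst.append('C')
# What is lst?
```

Step-by-step execution trace:
1. Inner try: `lst.append('O')` → lst = ['O'].
2. `raise RuntimeError()` raises RuntimeError.
3. Inner `except ValueError` does not match RuntimeError; exception propagates to outer try.
4. Outer `except RuntimeError` matches → `lst.append('C')` → lst = ['O', 'C'].
Result: ['O', 'C']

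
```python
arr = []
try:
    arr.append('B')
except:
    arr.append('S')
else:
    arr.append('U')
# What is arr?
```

Step-by-step execution trace:
1. try: `arr.append('B')` → arr = ['B']. No exception raised.
2. `except` is skipped.
3. `else` runs (try completed without exception): `arr.append('U')` → arr = ['B', 'U'].
Result: ['B', 'U']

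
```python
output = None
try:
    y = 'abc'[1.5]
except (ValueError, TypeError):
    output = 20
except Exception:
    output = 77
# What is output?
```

Step-by-step execution trace:
1. `y = 'abc'[1.5]` raises TypeError.
2. `except (ValueError, TypeError)` matches (TypeError is in the tuple) → output = 20.
3. `except Exception` is not reached.
Result: 20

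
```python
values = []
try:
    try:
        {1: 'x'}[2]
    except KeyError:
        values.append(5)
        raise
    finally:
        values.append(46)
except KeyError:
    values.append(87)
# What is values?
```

Step-by-step execution trace:
1. Inner try: `{1: 'x'}[2]` raises KeyError.
2. Inner `except KeyError` matches → `values.append(5)` → values = [5].
3. bare `raise` re-raises KeyError.
4. Inner `finally` runs during unwinding: `values.append(46)` → values = [5, 46].
5. Outer `except KeyError` matches → `values.append(87)` → values = [5, 46, 87].
Result: [5, 46, 87]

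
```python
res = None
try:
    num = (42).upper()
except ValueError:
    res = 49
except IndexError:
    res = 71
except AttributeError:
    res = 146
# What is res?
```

Step-by-step execution trace:
1. `num = (42).upper()` raises AttributeError.
2. `except ValueError` does not match AttributeError; skipped.
3. `except IndexError` does not match AttributeError; skipped.
4. `except AttributeError` matches → res = 146.
Result: 146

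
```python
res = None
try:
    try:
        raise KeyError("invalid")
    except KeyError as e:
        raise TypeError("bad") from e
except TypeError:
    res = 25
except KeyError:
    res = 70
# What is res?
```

Step-by-step execution trace:
1. Inner try raises KeyError; inner `except KeyError as e` catches it.
2. `raise TypeError(...) from e` raises TypeError (KeyError is attached as __cause__, but only TypeError is active).
3. Outer `except TypeError` matches → res = 25.
4. `except KeyError` is not reached.
Result: 25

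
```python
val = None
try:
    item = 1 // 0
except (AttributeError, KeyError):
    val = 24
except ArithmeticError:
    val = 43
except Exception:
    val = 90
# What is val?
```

Step-by-step execution trace:
1. `item = 1 // 0` raises ZeroDivisionError.
2. `except (AttributeError, KeyError)` does not match ZeroDivisionError; skipped.
3. `except ArithmeticError` matches (ZeroDivisionError is a subclass of ArithmeticError) → val = 43.
4. `except Exception` is not reached.
Result: 43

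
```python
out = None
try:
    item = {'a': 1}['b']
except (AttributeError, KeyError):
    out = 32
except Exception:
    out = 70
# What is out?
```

Step-by-step execution trace:
1. `item = {'a': 1}['b']` raises KeyError.
2. `except (AttributeError, KeyError)` matches (KeyError is in the tuple) → out = 32.
3. `except Exception` is not reached.
Result: 32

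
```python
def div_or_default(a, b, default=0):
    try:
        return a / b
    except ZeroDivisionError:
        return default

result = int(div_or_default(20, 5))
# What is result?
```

Step-by-step execution trace:
1. `div_or_default(20, 5)` enters try: `return 20 / 5` → returns 4.0. No exception raised.
2. `except ZeroDivisionError` is skipped.
3. `int(4.0)` → 4 → result = 4.
Result: 4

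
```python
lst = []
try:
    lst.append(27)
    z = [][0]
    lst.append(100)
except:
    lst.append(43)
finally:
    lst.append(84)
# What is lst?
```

Step-by-step execution trace:
1. try: `lst.append(27)` → lst = [27].
2. `z = [][0]` raises IndexError; `lst.append(100)` is not reached.
3. bare `except` matches → `lst.append(43)` → lst = [27, 43].
4. finally always runs: `lst.append(84)` → lst = [27, 43, 84].
Result: [27, 43, 84]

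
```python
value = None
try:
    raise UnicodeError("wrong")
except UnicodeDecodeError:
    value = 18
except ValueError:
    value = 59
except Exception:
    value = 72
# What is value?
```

Step-by-step execution trace:
1. `raise UnicodeError(...)` raises UnicodeError.
2. `except UnicodeDecodeError` does not match (UnicodeError is not a subclass of UnicodeDecodeError); skipped.
3. `except ValueError` matches (UnicodeError is a subclass of ValueError) → value = 59.
4. `except Exception` is not reached.
Result: 59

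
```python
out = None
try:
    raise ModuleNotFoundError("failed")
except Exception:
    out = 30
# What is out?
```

Step-by-step execution trace:
1. `raise ModuleNotFoundError(...)` raises ModuleNotFoundError.
2. `except Exception` matches (ModuleNotFoundError is a subclass of Exception) → out = 30.
Result: 30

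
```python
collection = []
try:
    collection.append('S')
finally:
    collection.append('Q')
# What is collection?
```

Step-by-step execution trace:
1. try: `collection.append('S')` → collection = ['S'].
2. The try body completes without raising.
3. finally always runs: `collection.append('Q')` → collection = ['S', 'Q'].
Result: ['S', 'Q']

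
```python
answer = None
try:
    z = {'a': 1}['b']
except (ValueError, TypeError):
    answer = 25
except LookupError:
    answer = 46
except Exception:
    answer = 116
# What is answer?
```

Step-by-step execution trace:
1. `z = {'a': 1}['b']` raises KeyError.
2. `except (ValueError, TypeError)` does not match KeyError; skipped.
3. `except LookupError` matches (KeyError is a subclass of LookupError) → answer = 46.
4. `except Exception` is not reached.
Result: 46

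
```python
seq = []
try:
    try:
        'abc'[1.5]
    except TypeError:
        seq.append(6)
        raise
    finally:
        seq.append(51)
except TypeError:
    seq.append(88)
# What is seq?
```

Step-by-step execution trace:
1. Inner try: `'abc'[1.5]` raises TypeError.
2. Inner `except TypeError` matches → `seq.append(6)` → seq = [6].
3. bare `raise` re-raises TypeError.
4. Inner `finally` runs during unwinding: `seq.append(51)` → seq = [6, 51].
5. Outer `except TypeError` matches → `seq.append(88)` → seq = [6, 51, 88].
Result: [6, 51, 88]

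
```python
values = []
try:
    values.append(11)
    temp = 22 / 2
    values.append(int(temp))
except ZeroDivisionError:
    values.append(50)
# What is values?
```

Step-by-step execution trace:
1. try: `values.append(11)` → values = [11].
2. `temp = 22 / 2` → temp = 11.0. No exception raised.
3. `values.append(int(temp))` → values = [11, 11].
4. `except ZeroDivisionError` is skipped (no exception was raised).
Result: [11, 11]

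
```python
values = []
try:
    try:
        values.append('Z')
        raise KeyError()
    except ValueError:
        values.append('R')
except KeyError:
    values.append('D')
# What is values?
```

Step-by-step execution trace:
1. Inner try: `values.append('Z')` → values = ['Z'].
2. `raise KeyError()` raises KeyError.
3. Inner `except ValueError` does not match KeyError; exception propagates to outer try.
4. Outer `except KeyError` matches → `values.append('D')` → values = ['Z', 'D'].
Result: ['Z', 'D']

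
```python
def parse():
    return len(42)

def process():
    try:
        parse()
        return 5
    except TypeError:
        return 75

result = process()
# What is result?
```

Step-by-step execution trace:
1. `process()` calls `parse()`.
2. `parse()` evaluates `len(42)`, which raises TypeError; it propagates to the caller.
3. `return 5` is not reached.
4. `except TypeError` in process matches → returns 75.
5. result = 75.
Result: 75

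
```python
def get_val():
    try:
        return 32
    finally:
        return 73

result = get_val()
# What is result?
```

Step-by-step execution trace:
1. `get_val()` enters try: `return 32` sets pending return value 32.
2. Before returning, `finally: return 73` runs and overrides the pending return.
3. get_val() returns 73 → result = 73.
Result: 73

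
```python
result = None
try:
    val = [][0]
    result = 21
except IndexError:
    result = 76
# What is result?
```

Step-by-step execution trace:
1. `val = [][0]` raises IndexError.
2. `result = 21` is not reached.
3. `except IndexError` matches → result = 76.
Result: 76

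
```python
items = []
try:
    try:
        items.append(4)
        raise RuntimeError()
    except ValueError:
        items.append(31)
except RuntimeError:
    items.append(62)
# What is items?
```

Step-by-step execution trace:
1. Inner try: `items.append(4)` → items = [4].
2. `raise RuntimeError()` raises RuntimeError.
3. Inner `except ValueError` does not match RuntimeError; exception propagates to outer try.
4. Outer `except RuntimeError` matches → `items.append(62)` → items = [4, 62].
Result: [4, 62]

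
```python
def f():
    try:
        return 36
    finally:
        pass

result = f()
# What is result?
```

Step-by-step execution trace:
1. `f()` enters try: `return 36` sets pending return value 36.
2. Before returning, `finally: pass` runs (no effect).
3. f() returns 36 → result = 36.
Result: 36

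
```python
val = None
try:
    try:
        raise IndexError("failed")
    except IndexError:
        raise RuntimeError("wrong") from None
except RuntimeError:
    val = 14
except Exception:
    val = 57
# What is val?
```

Step-by-step execution trace:
1. Inner try raises IndexError; inner `except IndexError` catches it.
2. `raise RuntimeError(...) from None` raises RuntimeError (from None suppresses __context__, but the active exception is still RuntimeError).
3. Outer `except RuntimeError` matches → val = 14.
4. `except Exception` is not reached.
Result: 14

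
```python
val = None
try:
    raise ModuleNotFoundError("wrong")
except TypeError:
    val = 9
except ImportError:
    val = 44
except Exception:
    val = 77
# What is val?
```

Step-by-step execution trace:
1. `raise ModuleNotFoundError(...)` raises ModuleNotFoundError.
2. `except TypeError` does not match (ModuleNotFoundError is not a subclass of TypeError); skipped.
3. `except ImportError` matches (ModuleNotFoundError is a subclass of ImportError) → val = 44.
4. `except Exception` is not reached.
Result: 44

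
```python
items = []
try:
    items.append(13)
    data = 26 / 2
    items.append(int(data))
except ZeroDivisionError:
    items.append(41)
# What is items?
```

Step-by-step execution trace:
1. try: `items.append(13)` → items = [13].
2. `data = 26 / 2` → data = 13.0. No exception raised.
3. `items.append(int(data))` → items = [13, 13].
4. `except ZeroDivisionError` is skipped (no exception was raised).
Result: [13, 13]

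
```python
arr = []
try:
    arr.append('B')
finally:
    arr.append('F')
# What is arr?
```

Step-by-step execution trace:
1. try: `arr.append('B')` → arr = ['B'].
2. The try body completes without raising.
3. finally always runs: `arr.append('F')` → arr = ['B', 'F'].
Result: ['B', 'F']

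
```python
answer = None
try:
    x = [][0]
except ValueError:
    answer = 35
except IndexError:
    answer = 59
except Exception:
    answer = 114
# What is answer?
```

Step-by-step execution trace:
1. `x = [][0]` raises IndexError.
2. `except ValueError` does not match IndexError; skipped.
3. `except IndexError` matches → answer = 59.
4. Remaining except clauses are skipped.
Result: 59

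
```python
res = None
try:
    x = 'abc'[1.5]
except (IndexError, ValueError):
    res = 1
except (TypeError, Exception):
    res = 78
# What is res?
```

Step-by-step execution trace:
1. `x = 'abc'[1.5]` raises TypeError.
2. `except (IndexError, ValueError)` does not match TypeError; skipped.
3. `except (TypeError, Exception)` matches (TypeError is in the tuple) → res = 78.
Result: 78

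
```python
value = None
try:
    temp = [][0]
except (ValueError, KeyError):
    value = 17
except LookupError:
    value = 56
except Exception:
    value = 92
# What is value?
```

Step-by-step execution trace:
1. `temp = [][0]` raises IndexError.
2. `except (ValueError, KeyError)` does not match IndexError; skipped.
3. `except LookupError` matches (IndexError is a subclass of LookupError) → value = 56.
4. `except Exception` is not reached.
Result: 56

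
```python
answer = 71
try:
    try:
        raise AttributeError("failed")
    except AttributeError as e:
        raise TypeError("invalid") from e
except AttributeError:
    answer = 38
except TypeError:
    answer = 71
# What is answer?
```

Step-by-step execution trace:
1. Inner try raises AttributeError; inner `except AttributeError as e` catches it.
2. `raise TypeError(...) from e` raises TypeError (AttributeError is attached as __cause__, but only TypeError is active).
3. Outer `except AttributeError` does not match TypeError; skipped.
4. Outer `except TypeError` matches → answer = 71.
Result: 71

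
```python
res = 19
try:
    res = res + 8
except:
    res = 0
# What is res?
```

Step-by-step execution trace:
1. res starts at 19.
2. try: `res = res + 8` → res = 27. No exception raised.
3. `except` is skipped.
Result: 27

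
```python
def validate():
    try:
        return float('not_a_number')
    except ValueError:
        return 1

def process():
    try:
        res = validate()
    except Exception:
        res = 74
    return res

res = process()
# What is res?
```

Step-by-step execution trace:
1. `process()` calls `validate()`.
2. In validate: `float('not_a_number')` raises ValueError; `except ValueError` catches it → returns 1.
3. In process: `res = validate()` → res = 1. No exception reaches process.
4. `except Exception` is skipped; process returns 1.
5. res = 1.
Result: 1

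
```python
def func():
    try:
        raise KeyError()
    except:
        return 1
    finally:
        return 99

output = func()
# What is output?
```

Step-by-step execution trace:
1. `func()` enters try: `raise KeyError()` raises KeyError.
2. bare `except` matches → `return 1` sets pending return value 1.
3. Before returning, `finally: return 99` runs and overrides the pending return.
4. func() returns 99 → output = 99.
Result: 99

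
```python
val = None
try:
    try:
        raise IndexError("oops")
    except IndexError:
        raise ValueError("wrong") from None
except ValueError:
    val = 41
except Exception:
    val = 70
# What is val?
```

Step-by-step execution trace:
1. Inner try raises IndexError; inner `except IndexError` catches it.
2. `raise ValueError(...) from None` raises ValueError (from None suppresses __context__, but the active exception is still ValueError).
3. Outer `except ValueError` matches → val = 41.
4. `except Exception` is not reached.
Result: 41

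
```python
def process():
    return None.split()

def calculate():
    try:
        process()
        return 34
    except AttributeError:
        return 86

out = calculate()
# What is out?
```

Step-by-step execution trace:
1. `calculate()` calls `process()`.
2. `process()` evaluates `None.split()`, which raises AttributeError; it propagates to the caller.
3. `return 34` is not reached.
4. `except AttributeError` in calculate matches → returns 86.
5. out = 86.
Result: 86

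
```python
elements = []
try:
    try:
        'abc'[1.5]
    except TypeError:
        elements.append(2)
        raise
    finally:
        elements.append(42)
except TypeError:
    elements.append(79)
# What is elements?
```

Step-by-step execution trace:
1. Inner try: `'abc'[1.5]` raises TypeError.
2. Inner `except TypeError` matches → `elements.append(2)` → elements = [2].
3. bare `raise` re-raises TypeError.
4. Inner `finally` runs during unwinding: `elements.append(42)` → elements = [2, 42].
5. Outer `except TypeError` matches → `elements.append(79)` → elements = [2, 42, 79].
Result: [2, 42, 79]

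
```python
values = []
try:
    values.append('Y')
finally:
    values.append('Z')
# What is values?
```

Step-by-step execution trace:
1. try: `values.append('Y')` → values = ['Y'].
2. The try body completes without raising.
3. finally always runs: `values.append('Z')` → values = ['Y', 'Z'].
Result: ['Y', 'Z']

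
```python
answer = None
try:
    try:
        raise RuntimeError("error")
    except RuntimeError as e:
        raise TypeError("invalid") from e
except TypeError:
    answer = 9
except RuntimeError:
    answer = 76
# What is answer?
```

Step-by-step execution trace:
1. Inner try raises RuntimeError; inner `except RuntimeError as e` catches it.
2. `raise TypeError(...) from e` raises TypeError (RuntimeError is attached as __cause__, but only TypeError is active).
3. Outer `except TypeError` matches → answer = 9.
4. `except RuntimeError` is not reached.
Result: 9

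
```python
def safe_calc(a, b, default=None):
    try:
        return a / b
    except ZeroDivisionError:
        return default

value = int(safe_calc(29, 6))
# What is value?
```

Step-by-step execution trace:
1. `safe_calc(29, 6)` enters try: `return 29 / 6` → returns 4.833333333333333. No exception raised.
2. `except ZeroDivisionError` is skipped.
3. `int(4.833333333333333)` → 4 → value = 4.
Result: 4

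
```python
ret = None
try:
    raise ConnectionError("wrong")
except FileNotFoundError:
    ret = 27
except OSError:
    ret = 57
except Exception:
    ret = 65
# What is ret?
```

Step-by-step execution trace:
1. `raise ConnectionError(...)` raises ConnectionError.
2. `except FileNotFoundError` does not match (ConnectionError is not a subclass of FileNotFoundError); skipped.
3. `except OSError` matches (ConnectionError is a subclass of OSError) → ret = 57.
4. `except Exception` is not reached.
Result: 57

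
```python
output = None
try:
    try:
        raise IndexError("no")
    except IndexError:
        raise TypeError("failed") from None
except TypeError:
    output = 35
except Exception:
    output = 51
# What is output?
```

Step-by-step execution trace:
1. Inner try raises IndexError; inner `except IndexError` catches it.
2. `raise TypeError(...) from None` raises TypeError (from None suppresses __context__, but the active exception is still TypeError).
3. Outer `except TypeError` matches → output = 35.
4. `except Exception` is not reached.
Result: 35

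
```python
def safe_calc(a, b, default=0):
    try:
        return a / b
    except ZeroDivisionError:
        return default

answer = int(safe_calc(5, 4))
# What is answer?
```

Step-by-step execution trace:
1. `safe_calc(5, 4)` enters try: `return 5 / 4` → returns 1.25. No exception raised.
2. `except ZeroDivisionError` is skipped.
3. `int(1.25)` → 1 → answer = 1.
Result: 1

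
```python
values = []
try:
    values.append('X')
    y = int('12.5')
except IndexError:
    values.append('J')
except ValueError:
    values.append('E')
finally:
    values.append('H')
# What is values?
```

Step-by-step execution trace:
1. try: `values.append('X')` → values = ['X'].
2. `y = int('12.5')` raises ValueError.
3. `except IndexError` does not match ValueError; skipped.
4. `except ValueError` matches → `values.append('E')` → values = ['X', 'E'].
5. finally always runs: `values.append('H')` → values = ['X', 'E', 'H'].
Result: ['X', 'E', 'H']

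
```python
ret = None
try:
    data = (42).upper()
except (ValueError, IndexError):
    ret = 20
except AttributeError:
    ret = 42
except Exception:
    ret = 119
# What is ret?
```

Step-by-step execution trace:
1. `data = (42).upper()` raises AttributeError.
2. `except (ValueError, IndexError)` does not match AttributeError; skipped.
3. `except AttributeError` matches (exact type match) → ret = 42.
4. `except Exception` is not reached.
Result: 42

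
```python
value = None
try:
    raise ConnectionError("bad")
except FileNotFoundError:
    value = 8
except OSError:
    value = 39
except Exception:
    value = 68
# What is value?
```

Step-by-step execution trace:
1. `raise ConnectionError(...)` raises ConnectionError.
2. `except FileNotFoundError` does not match (ConnectionError is not a subclass of FileNotFoundError); skipped.
3. `except OSError` matches (ConnectionError is a subclass of OSError) → value = 39.
4. `except Exception` is not reached.
Result: 39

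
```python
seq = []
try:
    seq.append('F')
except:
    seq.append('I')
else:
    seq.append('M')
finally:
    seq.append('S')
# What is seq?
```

Step-by-step execution trace:
1. try: `seq.append('F')` → seq = ['F']. No exception raised.
2. `except` is skipped.
3. `else` runs: `seq.append('M')` → seq = ['F', 'M'].
4. `finally` always runs: `seq.append('S')` → seq = ['F', 'M', 'S'].
Result: ['F', 'M', 'S']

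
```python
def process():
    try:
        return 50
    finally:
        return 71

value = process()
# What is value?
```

Step-by-step execution trace:
1. `process()` enters try: `return 50` sets pending return value 50.
2. Before returning, `finally: return 71` runs and overrides the pending return.
3. process() returns 71 → value = 71.
Result: 71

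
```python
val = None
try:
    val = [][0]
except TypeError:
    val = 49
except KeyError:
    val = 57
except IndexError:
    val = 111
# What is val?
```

Step-by-step execution trace:
1. `val = [][0]` raises IndexError.
2. `except TypeError` does not match IndexError; skipped.
3. `except KeyError` does not match IndexError; skipped.
4. `except IndexError` matches → val = 111.
Result: 111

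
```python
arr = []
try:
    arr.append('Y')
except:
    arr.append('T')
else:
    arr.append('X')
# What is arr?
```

Step-by-step execution trace:
1. try: `arr.append('Y')` → arr = ['Y']. No exception raised.
2. `except` is skipped.
3. `else` runs (try completed without exception): `arr.append('X')` → arr = ['Y', 'X'].
Result: ['Y', 'X']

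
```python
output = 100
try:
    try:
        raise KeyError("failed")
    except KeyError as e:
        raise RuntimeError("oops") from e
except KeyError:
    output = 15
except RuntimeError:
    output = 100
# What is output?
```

Step-by-step execution trace:
1. Inner try raises KeyError; inner `except KeyError as e` catches it.
2. `raise RuntimeError(...) from e` raises RuntimeError (KeyError is attached as __cause__, but only RuntimeError is active).
3. Outer `except KeyError` does not match RuntimeError; skipped.
4. Outer `except RuntimeError` matches → output = 100.
Result: 100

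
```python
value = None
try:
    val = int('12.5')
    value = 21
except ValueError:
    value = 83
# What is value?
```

Step-by-step execution trace:
1. `val = int('12.5')` raises ValueError.
2. `value = 21` is not reached.
3. `except ValueError` matches → value = 83.
Result: 83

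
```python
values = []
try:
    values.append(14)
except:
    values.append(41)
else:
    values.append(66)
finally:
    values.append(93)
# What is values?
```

Step-by-step execution trace:
1. try: `values.append(14)` → values = [14]. No exception raised.
2. `except` is skipped.
3. `else` runs: `values.append(66)` → values = [14, 66].
4. `finally` always runs: `values.append(93)` → values = [14, 66, 93].
Result: [14, 66, 93]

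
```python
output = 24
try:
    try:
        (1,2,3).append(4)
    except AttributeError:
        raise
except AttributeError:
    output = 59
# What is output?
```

Step-by-step execution trace:
1. Inner try: `(1,2,3).append(4)` raises AttributeError.
2. Inner `except AttributeError` matches; bare `raise` re-raises the same AttributeError.
3. Outer `except AttributeError` matches → output = 59.
Result: 59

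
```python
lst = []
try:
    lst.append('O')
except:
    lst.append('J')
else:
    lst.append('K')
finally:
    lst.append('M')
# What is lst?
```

Step-by-step execution trace:
1. try: `lst.append('O')` → lst = ['O']. No exception raised.
2. `except` is skipped.
3. `else` runs: `lst.append('K')` → lst = ['O', 'K'].
4. `finally` always runs: `lst.append('M')` → lst = ['O', 'K', 'M'].
Result: ['O', 'K', 'M']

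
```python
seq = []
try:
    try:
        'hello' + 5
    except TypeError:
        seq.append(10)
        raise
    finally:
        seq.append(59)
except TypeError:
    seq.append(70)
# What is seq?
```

Step-by-step execution trace:
1. Inner try: `'hello' + 5` raises TypeError.
2. Inner `except TypeError` matches → `seq.append(10)` → seq = [10].
3. bare `raise` re-raises TypeError.
4. Inner `finally` runs during unwinding: `seq.append(59)` → seq = [10, 59].
5. Outer `except TypeError` matches → `seq.append(70)` → seq = [10, 59, 70].
Result: [10, 59, 70]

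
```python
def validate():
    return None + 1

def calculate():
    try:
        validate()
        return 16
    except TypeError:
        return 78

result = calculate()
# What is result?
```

Step-by-step execution trace:
1. `calculate()` calls `validate()`.
2. `validate()` evaluates `None + 1`, which raises TypeError; it propagates to the caller.
3. `return 16` is not reached.
4. `except TypeError` in calculate matches → returns 78.
5. result = 78.
Result: 78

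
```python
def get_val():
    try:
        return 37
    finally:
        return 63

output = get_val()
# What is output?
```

Step-by-step execution trace:
1. `get_val()` enters try: `return 37` sets pending return value 37.
2. Before returning, `finally: return 63` runs and overrides the pending return.
3. get_val() returns 63 → output = 63.
Result: 63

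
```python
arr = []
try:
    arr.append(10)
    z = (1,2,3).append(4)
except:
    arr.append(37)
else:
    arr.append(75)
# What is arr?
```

Step-by-step execution trace:
1. try: `arr.append(10)` → arr = [10].
2. `z = (1,2,3).append(4)` raises AttributeError.
3. bare `except` matches → `arr.append(37)` → arr = [10, 37].
4. `else` is skipped (an exception was raised).
Result: [10, 37]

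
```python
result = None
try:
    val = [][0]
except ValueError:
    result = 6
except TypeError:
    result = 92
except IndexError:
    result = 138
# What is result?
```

Step-by-step execution trace:
1. `val = [][0]` raises IndexError.
2. `except ValueError` does not match IndexError; skipped.
3. `except TypeError` does not match IndexError; skipped.
4. `except IndexError` matches → result = 138.
Result: 138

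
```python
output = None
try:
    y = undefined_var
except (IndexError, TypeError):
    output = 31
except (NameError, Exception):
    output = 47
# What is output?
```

Step-by-step execution trace:
1. `y = undefined_var` raises NameError.
2. `except (IndexError, TypeError)` does not match NameError; skipped.
3. `except (NameError, Exception)` matches (NameError is in the tuple) → output = 47.
Result: 47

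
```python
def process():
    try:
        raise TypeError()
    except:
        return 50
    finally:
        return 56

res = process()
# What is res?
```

Step-by-step execution trace:
1. `process()` enters try: `raise TypeError()` raises TypeError.
2. bare `except` matches → `return 50` sets pending return value 50.
3. Before returning, `finally: return 56` runs and overrides the pending return.
4. process() returns 56 → res = 56.
Result: 56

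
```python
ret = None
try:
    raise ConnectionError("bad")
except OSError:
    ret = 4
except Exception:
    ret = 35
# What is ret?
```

Step-by-step execution trace:
1. `raise ConnectionError(...)` raises ConnectionError.
2. `except OSError` matches (ConnectionError is a subclass of OSError) → ret = 4.
3. `except Exception` is not reached.
Result: 4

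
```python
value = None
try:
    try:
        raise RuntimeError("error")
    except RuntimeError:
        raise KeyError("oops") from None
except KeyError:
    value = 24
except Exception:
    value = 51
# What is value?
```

Step-by-step execution trace:
1. Inner try raises RuntimeError; inner `except RuntimeError` catches it.
2. `raise KeyError(...) from None` raises KeyError (from None suppresses __context__, but the active exception is still KeyError).
3. Outer `except KeyError` matches → value = 24.
4. `except Exception` is not reached.
Result: 24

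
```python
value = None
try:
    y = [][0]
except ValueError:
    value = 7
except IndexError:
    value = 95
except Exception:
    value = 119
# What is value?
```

Step-by-step execution trace:
1. `y = [][0]` raises IndexError.
2. `except ValueError` does not match IndexError; skipped.
3. `except IndexError` matches → value = 95.
4. Remaining except clauses are skipped.
Result: 95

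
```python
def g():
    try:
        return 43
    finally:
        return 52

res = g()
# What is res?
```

Step-by-step execution trace:
1. `g()` enters try: `return 43` sets pending return value 43.
2. Before returning, `finally: return 52` runs and overrides the pending return.
3. g() returns 52 → res = 52.
Result: 52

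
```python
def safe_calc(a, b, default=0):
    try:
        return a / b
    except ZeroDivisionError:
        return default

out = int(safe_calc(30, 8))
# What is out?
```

Step-by-step execution trace:
1. `safe_calc(30, 8)` enters try: `return 30 / 8` → returns 3.75. No exception raised.
2. `except ZeroDivisionError` is skipped.
3. `int(3.75)` → 3 → out = 3.
Result: 3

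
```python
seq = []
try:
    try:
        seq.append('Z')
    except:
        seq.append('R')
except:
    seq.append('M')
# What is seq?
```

Step-by-step execution trace:
1. Inner try: `seq.append('Z')` → seq = ['Z']. No exception raised.
2. Inner `except` is skipped.
3. Inner try completes normally; outer `except` is skipped.
Result: ['Z']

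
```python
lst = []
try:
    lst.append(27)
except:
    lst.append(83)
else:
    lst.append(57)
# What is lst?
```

Step-by-step execution trace:
1. try: `lst.append(27)` → lst = [27]. No exception raised.
2. `except` is skipped.
3. `else` runs (try completed without exception): `lst.append(57)` → lst = [27, 57].
Result: [27, 57]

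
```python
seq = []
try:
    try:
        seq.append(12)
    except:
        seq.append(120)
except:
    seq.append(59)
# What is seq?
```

Step-by-step execution trace:
1. Inner try: `seq.append(12)` → seq = [12]. No exception raised.
2. Inner `except` is skipped.
3. Inner try completes normally; outer `except` is skipped.
Result: [12]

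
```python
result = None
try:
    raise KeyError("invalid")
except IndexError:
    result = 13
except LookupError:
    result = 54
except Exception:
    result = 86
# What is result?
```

Step-by-step execution trace:
1. `raise KeyError(...)` raises KeyError.
2. `except IndexError` does not match (KeyError is not a subclass of IndexError); skipped.
3. `except LookupError` matches (KeyError is a subclass of LookupError) → result = 54.
4. `except Exception` is not reached.
Result: 54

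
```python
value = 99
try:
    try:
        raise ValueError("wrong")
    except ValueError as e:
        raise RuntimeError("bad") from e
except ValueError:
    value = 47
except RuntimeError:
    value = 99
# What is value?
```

Step-by-step execution trace:
1. Inner try raises ValueError; inner `except ValueError as e` catches it.
2. `raise RuntimeError(...) from e` raises RuntimeError (ValueError is attached as __cause__, but only RuntimeError is active).
3. Outer `except ValueError` does not match RuntimeError; skipped.
4. Outer `except RuntimeError` matches → value = 99.
Result: 99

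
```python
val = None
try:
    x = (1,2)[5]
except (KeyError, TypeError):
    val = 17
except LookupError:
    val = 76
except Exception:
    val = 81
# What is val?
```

Step-by-step execution trace:
1. `x = (1,2)[5]` raises IndexError.
2. `except (KeyError, TypeError)` does not match IndexError; skipped.
3. `except LookupError` matches (IndexError is a subclass of LookupError) → val = 76.
4. `except Exception` is not reached.
Result: 76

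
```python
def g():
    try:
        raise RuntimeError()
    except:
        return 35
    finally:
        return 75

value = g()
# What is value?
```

Step-by-step execution trace:
1. `g()` enters try: `raise RuntimeError()` raises RuntimeError.
2. bare `except` matches → `return 35` sets pending return value 35.
3. Before returning, `finally: return 75` runs and overrides the pending return.
4. g() returns 75 → value = 75.
Result: 75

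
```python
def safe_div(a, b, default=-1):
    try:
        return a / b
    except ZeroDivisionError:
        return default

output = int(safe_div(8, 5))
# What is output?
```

Step-by-step execution trace:
1. `safe_div(8, 5)` enters try: `return 8 / 5` → returns 1.6. No exception raised.
2. `except ZeroDivisionError` is skipped.
3. `int(1.6)` → 1 → output = 1.
Result: 1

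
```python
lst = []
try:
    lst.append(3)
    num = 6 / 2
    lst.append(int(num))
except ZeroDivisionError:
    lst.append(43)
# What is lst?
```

Step-by-step execution trace:
1. try: `lst.append(3)` → lst = [3].
2. `num = 6 / 2` → num = 3.0. No exception raised.
3. `lst.append(int(num))` → lst = [3, 3].
4. `except ZeroDivisionError` is skipped (no exception was raised).
Result: [3, 3]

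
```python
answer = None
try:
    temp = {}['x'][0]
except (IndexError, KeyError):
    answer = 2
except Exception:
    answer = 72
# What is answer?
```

Step-by-step execution trace:
1. `temp = {}['x'][0]` raises KeyError.
2. `except (IndexError, KeyError)` matches (KeyError is in the tuple) → answer = 2.
3. `except Exception` is not reached.
Result: 2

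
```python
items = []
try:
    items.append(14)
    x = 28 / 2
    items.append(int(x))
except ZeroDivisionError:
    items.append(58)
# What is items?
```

Step-by-step execution trace:
1. try: `items.append(14)` → items = [14].
2. `x = 28 / 2` → x = 14.0. No exception raised.
3. `items.append(int(x))` → items = [14, 14].
4. `except ZeroDivisionError` is skipped (no exception was raised).
Result: [14, 14]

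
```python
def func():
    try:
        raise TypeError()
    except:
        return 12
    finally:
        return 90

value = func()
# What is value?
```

Step-by-step execution trace:
1. `func()` enters try: `raise TypeError()` raises TypeError.
2. bare `except` matches → `return 12` sets pending return value 12.
3. Before returning, `finally: return 90` runs and overrides the pending return.
4. func() returns 90 → value = 90.
Result: 90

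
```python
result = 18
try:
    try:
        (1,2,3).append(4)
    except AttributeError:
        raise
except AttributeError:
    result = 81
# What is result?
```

Step-by-step execution trace:
1. Inner try: `(1,2,3).append(4)` raises AttributeError.
2. Inner `except AttributeError` matches; bare `raise` re-raises the same AttributeError.
3. Outer `except AttributeError` matches → result = 81.
Result: 81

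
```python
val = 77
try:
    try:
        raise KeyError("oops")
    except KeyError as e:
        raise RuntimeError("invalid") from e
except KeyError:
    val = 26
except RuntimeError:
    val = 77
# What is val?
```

Step-by-step execution trace:
1. Inner try raises KeyError; inner `except KeyError as e` catches it.
2. `raise RuntimeError(...) from e` raises RuntimeError (KeyError is attached as __cause__, but only RuntimeError is active).
3. Outer `except KeyError` does not match RuntimeError; skipped.
4. Outer `except RuntimeError` matches → val = 77.
Result: 77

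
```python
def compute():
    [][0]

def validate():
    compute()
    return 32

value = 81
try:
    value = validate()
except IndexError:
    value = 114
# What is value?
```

Step-by-step execution trace:
1. value starts at 81.
2. try: `validate()` calls `compute()`.
3. `compute()` evaluates `[][0]`, which raises IndexError; it propagates through validate (uncaught).
4. `return 32` in validate is not reached; the assignment to value does not complete.
5. `except IndexError` matches → value = 114.
Result: 114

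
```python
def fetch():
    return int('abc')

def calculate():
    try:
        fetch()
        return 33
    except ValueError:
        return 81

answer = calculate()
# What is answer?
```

Step-by-step execution trace:
1. `calculate()` calls `fetch()`.
2. `fetch()` evaluates `int('abc')`, which raises ValueError; it propagates to the caller.
3. `return 33` is not reached.
4. `except ValueError` in calculate matches → returns 81.
5. answer = 81.
Result: 81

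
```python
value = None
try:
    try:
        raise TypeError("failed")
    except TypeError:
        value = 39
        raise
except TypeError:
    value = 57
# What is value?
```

Step-by-step execution trace:
1. Inner try: `raise TypeError("failed")` raises TypeError.
2. Inner `except TypeError` matches → value = 39.
3. bare `raise` re-raises the same TypeError.
4. Outer `except TypeError` matches → value = 57.
Result: 57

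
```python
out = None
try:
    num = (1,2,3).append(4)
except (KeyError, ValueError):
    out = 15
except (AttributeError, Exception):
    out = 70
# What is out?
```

Step-by-step execution trace:
1. `num = (1,2,3).append(4)` raises AttributeError.
2. `except (KeyError, ValueError)` does not match AttributeError; skipped.
3. `except (AttributeError, Exception)` matches (AttributeError is in the tuple) → out = 70.
Result: 70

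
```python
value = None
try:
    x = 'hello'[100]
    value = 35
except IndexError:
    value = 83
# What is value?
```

Step-by-step execution trace:
1. `x = 'hello'[100]` raises IndexError.
2. `value = 35` is not reached.
3. `except IndexError` matches → value = 83.
Result: 83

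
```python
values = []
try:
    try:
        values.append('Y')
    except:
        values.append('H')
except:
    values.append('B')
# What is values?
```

Step-by-step execution trace:
1. Inner try: `values.append('Y')` → values = ['Y']. No exception raised.
2. Inner `except` is skipped.
3. Inner try completes normally; outer `except` is skipped.
Result: ['Y']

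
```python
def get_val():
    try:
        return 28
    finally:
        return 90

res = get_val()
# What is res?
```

Step-by-step execution trace:
1. `get_val()` enters try: `return 28` sets pending return value 28.
2. Before returning, `finally: return 90` runs and overrides the pending return.
3. get_val() returns 90 → res = 90.
Result: 90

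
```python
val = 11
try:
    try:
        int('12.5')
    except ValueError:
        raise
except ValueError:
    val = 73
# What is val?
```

Step-by-step execution trace:
1. Inner try: `int('12.5')` raises ValueError.
2. Inner `except ValueError` matches; bare `raise` re-raises the same ValueError.
3. Outer `except ValueError` matches → val = 73.
Result: 73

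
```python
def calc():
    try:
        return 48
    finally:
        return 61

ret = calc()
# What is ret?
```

Step-by-step execution trace:
1. `calc()` enters try: `return 48` sets pending return value 48.
2. Before returning, `finally: return 61` runs and overrides the pending return.
3. calc() returns 61 → ret = 61.
Result: 61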